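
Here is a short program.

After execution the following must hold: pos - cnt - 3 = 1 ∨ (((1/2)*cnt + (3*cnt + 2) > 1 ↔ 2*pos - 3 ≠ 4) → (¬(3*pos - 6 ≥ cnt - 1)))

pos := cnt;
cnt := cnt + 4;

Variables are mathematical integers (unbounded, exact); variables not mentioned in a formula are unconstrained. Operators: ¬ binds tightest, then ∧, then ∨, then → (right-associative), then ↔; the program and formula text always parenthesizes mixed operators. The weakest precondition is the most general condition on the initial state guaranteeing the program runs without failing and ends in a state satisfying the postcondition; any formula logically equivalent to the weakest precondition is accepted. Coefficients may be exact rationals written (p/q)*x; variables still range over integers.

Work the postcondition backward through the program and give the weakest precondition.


Working backward. After the program, the postcondition pos - cnt - 3 = 1 ∨ (((1/2)*cnt + (3*cnt + 2) > 1 ↔ 2*pos - 3 ≠ 4) → (¬(3*pos - 6 ≥ cnt - 1))) must hold; in canonical form it is pos = cnt + 4 ∨ (((7/2)*cnt > -1 ↔ 2*pos ≠ 7) → (¬(3*pos ≥ cnt + 5))).
Before cnt := cnt + 4: pos = cnt + 8 ∨ (((7/2)*cnt > -15 ↔ 2*pos ≠ 7) → (¬(3*pos ≥ cnt + 9)))
Before pos := cnt: ((7/2)*cnt > -15 ↔ 2*cnt ≠ 7) → (¬(2*cnt ≥ 9))
Answer: WP = ((7/2)*cnt > -15 ↔ 2*cnt ≠ 7) → (¬(2*cnt ≥ 9))


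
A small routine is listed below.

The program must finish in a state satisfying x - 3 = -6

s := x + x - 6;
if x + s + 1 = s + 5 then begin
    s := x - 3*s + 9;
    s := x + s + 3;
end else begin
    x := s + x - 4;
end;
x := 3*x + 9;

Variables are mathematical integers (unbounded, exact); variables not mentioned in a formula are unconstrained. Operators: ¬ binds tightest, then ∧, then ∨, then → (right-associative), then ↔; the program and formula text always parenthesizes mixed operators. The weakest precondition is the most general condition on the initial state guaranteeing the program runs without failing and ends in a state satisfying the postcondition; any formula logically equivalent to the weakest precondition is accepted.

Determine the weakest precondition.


Working backward. After the program, the postcondition x - 3 = -6 must hold; in canonical form it is x = -3.
Before x := 3*x + 9: 3*x = -12
Then branch requires 3*x = -12; else branch requires 3*s + 3*x = 0.
Before the if: (x = 4 → 3*x = -12) ∧ ((¬(x = 4)) → 3*s + 3*x = 0)
Before s := x + x - 6: (x = 4 → 3*x = -12) ∧ ((¬(x = 4)) → 9*x = 18)
Answer: WP = (x = 4 → 3*x = -12) ∧ ((¬(x = 4)) → 9*x = 18)


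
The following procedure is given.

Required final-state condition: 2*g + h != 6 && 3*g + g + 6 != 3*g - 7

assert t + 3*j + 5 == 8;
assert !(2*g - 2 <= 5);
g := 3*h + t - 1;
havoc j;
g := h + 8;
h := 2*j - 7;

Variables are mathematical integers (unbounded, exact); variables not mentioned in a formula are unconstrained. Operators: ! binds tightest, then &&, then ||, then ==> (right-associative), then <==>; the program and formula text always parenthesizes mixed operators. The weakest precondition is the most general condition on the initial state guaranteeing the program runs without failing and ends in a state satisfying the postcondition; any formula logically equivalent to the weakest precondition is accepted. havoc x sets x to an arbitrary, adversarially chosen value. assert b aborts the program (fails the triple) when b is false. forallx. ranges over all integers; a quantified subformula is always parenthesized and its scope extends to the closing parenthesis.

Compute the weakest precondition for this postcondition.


Working backward. After the program, the postcondition 2*g + h != 6 && 3*g + g + 6 != 3*g - 7 must hold; in canonical form it is 2*g + h != 6 && g != -13.
Before h := 2*j - 7: 2*g + 2*j != 13 && g != -13
Before g := h + 8: 2*h + 2*j != -3 && h != -21
Before havoc j: forall j_1. (2*h + 2*j_1 != -3 && h != -21)
Before g := 3*h + t - 1: forall j_1. (2*h + 2*j_1 != -3 && h != -21)
Before assert !(2*g - 2 <= 5): (!(2*g <= 7)) && (forall j_1. (2*h + 2*j_1 != -3 && h != -21))
Before assert t + 3*j + 5 == 8: 3*j + t == 3 && (!(2*g <= 7)) && (forall j_1. (2*h + 2*j_1 != -3 && h != -21))
Answer: WP = 3*j + t == 3 && (!(2*g <= 7)) && (forall j_1. (2*h + 2*j_1 != -3 && h != -21))


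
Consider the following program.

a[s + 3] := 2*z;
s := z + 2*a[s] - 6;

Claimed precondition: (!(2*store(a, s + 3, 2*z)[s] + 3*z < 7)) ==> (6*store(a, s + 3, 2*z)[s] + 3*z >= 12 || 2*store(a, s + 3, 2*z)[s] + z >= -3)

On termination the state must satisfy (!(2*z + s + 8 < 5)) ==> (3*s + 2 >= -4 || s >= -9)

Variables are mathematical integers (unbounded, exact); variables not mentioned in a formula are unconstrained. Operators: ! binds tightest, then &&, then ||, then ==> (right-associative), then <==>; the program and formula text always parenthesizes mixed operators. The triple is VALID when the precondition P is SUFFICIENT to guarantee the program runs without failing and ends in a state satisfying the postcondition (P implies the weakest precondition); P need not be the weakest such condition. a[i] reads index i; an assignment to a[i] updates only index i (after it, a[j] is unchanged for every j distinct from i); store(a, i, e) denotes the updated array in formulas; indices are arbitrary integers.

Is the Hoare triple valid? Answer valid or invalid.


Working backward. After the program, the postcondition (!(2*z + s + 8 < 5)) ==> (3*s + 2 >= -4 || s >= -9) must hold; in canonical form it is (!(s + 2*z < -3)) ==> (3*s >= -6 || s >= -9).
Before s := z + 2*a[s] - 6: (!(2*a[s] + 3*z < 3)) ==> (6*a[s] + 3*z >= 12 || 2*a[s] + z >= -3)
Before a[s + 3] := 2*z: (!(2*store(a, s + 3, 2*z)[s] + 3*z < 3)) ==> (6*store(a, s + 3, 2*z)[s] + 3*z >= 12 || 2*store(a, s + 3, 2*z)[s] + z >= -3)
The weakest precondition is (!(2*store(a, s + 3, 2*z)[s] + 3*z < 3)) ==> (6*store(a, s + 3, 2*z)[s] + 3*z >= 12 || 2*store(a, s + 3, 2*z)[s] + z >= -3).
Check whether (!(2*store(a, s + 3, 2*z)[s] + 3*z < 7)) ==> (6*store(a, s + 3, 2*z)[s] + 3*z >= 12 || 2*store(a, s + 3, 2*z)[s] + z >= -3) implies it.
Countermodel: at the initial state a = {[0] = -4, [3] = -4, elsewhere -4}, s = 0, z = 4, the precondition holds but the weakest precondition fails.
Answer: invalid


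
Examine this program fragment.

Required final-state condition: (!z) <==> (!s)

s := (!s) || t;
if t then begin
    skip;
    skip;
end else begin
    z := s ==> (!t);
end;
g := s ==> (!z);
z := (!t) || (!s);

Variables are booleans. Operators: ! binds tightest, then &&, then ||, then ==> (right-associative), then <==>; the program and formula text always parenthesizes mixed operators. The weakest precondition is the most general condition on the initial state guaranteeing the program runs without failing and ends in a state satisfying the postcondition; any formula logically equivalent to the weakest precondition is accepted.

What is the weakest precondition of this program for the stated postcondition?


Working backward. After the program, (!z) <==> (!s) must hold.
Before z := (!t) || (!s): (!((!t) || (!s))) <==> (!s)
Before g := s ==> (!z): (!((!t) || (!s))) <==> (!s)
Then branch requires (!((!t) || (!s))) <==> (!s); else branch requires (!((!t) || (!s))) <==> (!s).
Before the if: (t ==> ((!((!t) || (!s))) <==> (!s))) && ((!t) ==> ((!((!t) || (!s))) <==> (!s)))
Before s := (!s) || t: (t ==> ((!((!t) || (!((!s) || t)))) <==> (!((!s) || t)))) && ((!t) ==> ((!((!t) || (!((!s) || t)))) <==> (!((!s) || t))))
Answer: WP = (t ==> ((!((!t) || (!((!s) || t)))) <==> (!((!s) || t)))) && ((!t) ==> ((!((!t) || (!((!s) || t)))) <==> (!((!s) || t))))


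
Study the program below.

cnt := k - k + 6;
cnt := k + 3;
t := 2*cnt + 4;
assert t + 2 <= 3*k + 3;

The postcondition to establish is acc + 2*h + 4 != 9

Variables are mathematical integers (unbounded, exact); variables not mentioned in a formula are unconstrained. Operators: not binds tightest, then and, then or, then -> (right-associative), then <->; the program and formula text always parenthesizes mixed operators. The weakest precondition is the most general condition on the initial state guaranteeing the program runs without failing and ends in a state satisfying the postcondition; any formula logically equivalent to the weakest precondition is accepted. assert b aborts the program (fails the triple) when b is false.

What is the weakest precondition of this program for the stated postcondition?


Working backward. After the program, the postcondition acc + 2*h + 4 != 9 must hold; in canonical form it is acc + 2*h != 5.
Before assert t + 2 <= 3*k + 3: t <= 3*k + 1 and acc + 2*h != 5
Before t := 2*cnt + 4: 2*cnt <= 3*k - 3 and acc + 2*h != 5
Before cnt := k + 3: k >= 9 and acc + 2*h != 5
Before cnt := k - k + 6: k >= 9 and acc + 2*h != 5
Answer: WP = k >= 9 and acc + 2*h != 5


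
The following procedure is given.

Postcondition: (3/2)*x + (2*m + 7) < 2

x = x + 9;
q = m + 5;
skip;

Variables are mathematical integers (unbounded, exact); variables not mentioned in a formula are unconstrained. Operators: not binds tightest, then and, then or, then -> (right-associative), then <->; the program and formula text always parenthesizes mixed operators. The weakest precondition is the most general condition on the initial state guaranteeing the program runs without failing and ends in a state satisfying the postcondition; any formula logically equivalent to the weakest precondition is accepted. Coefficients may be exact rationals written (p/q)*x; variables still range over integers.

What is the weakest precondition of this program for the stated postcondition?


Working backward. After the program, the postcondition (3/2)*x + (2*m + 7) < 2 must hold; in canonical form it is 2*m + (3/2)*x < -5.
Before skip: 2*m + (3/2)*x < -5
Before q := m + 5: 2*m + (3/2)*x < -5
Before x := x + 9: 2*m + (3/2)*x < -37/2
Answer: WP = 2*m + (3/2)*x < -37/2


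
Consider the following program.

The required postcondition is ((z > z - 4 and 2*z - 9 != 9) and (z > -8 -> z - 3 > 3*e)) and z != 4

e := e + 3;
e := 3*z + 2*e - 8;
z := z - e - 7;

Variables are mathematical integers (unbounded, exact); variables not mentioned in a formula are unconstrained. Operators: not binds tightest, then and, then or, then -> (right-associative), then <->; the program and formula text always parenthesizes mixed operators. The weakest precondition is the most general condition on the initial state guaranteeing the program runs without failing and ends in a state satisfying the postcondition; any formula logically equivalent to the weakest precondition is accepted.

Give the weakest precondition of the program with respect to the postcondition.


Working backward. After the program, the postcondition ((z > z - 4 and 2*z - 9 != 9) and (z > -8 -> z - 3 > 3*e)) and z != 4 must hold; in canonical form it is 2*z != 18 and (z > -8 -> z > 3*e + 3) and z != 4.
Before z := z - e - 7: 2*z != 2*e + 32 and (z > e - 1 -> z > 4*e + 10) and z != e + 11
Before e := 3*z + 2*e - 8: 4*e + 4*z != -16 and (2*e + 2*z < 9 -> 8*e + 11*z < 22) and 2*e + 2*z != -3
Before e := e + 3: 4*e + 4*z != -28 and (2*e + 2*z < 3 -> 8*e + 11*z < -2) and 2*e + 2*z != -9
Answer: WP = 4*e + 4*z != -28 and (2*e + 2*z < 3 -> 8*e + 11*z < -2) and 2*e + 2*z != -9


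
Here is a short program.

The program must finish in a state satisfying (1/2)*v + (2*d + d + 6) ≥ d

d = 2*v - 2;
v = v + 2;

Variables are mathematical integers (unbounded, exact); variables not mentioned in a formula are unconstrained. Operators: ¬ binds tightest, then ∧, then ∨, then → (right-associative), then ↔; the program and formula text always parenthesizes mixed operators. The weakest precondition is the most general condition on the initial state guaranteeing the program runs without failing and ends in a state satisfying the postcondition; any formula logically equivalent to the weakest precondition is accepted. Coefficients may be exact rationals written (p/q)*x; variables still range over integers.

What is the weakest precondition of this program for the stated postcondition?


Working backward. After the program, the postcondition (1/2)*v + (2*d + d + 6) ≥ d must hold; in canonical form it is 2*d + (1/2)*v ≥ -6.
Before v := v + 2: 2*d + (1/2)*v ≥ -7
Before d := 2*v - 2: (9/2)*v ≥ -3
Answer: WP = (9/2)*v ≥ -3


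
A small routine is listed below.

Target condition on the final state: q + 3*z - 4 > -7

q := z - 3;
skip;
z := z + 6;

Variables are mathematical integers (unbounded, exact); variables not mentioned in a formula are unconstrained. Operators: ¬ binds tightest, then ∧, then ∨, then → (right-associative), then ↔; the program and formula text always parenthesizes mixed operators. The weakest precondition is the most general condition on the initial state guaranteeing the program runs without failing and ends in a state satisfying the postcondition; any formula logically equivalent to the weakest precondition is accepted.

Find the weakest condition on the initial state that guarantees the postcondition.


Working backward. After the program, the postcondition q + 3*z - 4 > -7 must hold; in canonical form it is q + 3*z > -3.
Before z := z + 6: q + 3*z > -21
Before skip: q + 3*z > -21
Before q := z - 3: 4*z > -18
Answer: WP = 4*z > -18


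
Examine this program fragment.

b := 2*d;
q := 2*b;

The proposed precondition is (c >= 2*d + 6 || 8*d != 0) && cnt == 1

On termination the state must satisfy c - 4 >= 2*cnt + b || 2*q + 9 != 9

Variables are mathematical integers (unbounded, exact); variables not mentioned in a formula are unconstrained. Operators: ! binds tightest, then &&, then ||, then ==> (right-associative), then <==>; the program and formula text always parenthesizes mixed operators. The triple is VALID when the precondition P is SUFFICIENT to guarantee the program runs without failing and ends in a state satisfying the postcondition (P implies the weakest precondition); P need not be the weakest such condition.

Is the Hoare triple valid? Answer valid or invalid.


Working backward. After the program, the postcondition c - 4 >= 2*cnt + b || 2*q + 9 != 9 must hold; in canonical form it is c >= b + 2*cnt + 4 || 2*q != 0.
Before q := 2*b: c >= b + 2*cnt + 4 || 4*b != 0
Before b := 2*d: c >= 2*cnt + 2*d + 4 || 8*d != 0
The weakest precondition is c >= 2*cnt + 2*d + 4 || 8*d != 0.
Check whether (c >= 2*d + 6 || 8*d != 0) && cnt == 1 implies it.
Every state satisfying the precondition satisfies the weakest precondition: the implication holds.
Answer: valid


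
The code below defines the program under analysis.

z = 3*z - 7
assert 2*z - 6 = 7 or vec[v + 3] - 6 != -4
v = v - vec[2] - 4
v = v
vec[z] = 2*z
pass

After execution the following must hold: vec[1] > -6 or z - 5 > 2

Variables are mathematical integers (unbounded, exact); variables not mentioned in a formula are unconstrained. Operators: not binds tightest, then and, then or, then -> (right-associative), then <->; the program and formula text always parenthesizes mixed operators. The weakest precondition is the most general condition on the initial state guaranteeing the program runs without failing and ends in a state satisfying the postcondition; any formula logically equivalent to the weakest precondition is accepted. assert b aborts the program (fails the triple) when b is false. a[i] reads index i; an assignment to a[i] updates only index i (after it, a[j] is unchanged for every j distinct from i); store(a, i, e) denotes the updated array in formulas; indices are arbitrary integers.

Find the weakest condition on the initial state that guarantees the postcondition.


Working backward. After the program, the postcondition vec[1] > -6 or z - 5 > 2 must hold; in canonical form it is vec[1] > -6 or z > 7.
Before skip: vec[1] > -6 or z > 7
Before vec[z] := 2*z: store(vec, z, 2*z)[1] > -6 or z > 7
Before v := v: store(vec, z, 2*z)[1] > -6 or z > 7
Before v := v - vec[2] - 4: store(vec, z, 2*z)[1] > -6 or z > 7
Before assert 2*z - 6 = 7 or vec[v + 3] - 6 != -4: (2*z = 13 or vec[v + 3] != 2) and (store(vec, z, 2*z)[1] > -6 or z > 7)
Before z := 3*z - 7: (6*z = 27 or vec[v + 3] != 2) and (store(vec, 3*z - 7, 6*z - 14)[1] > -6 or 3*z > 14)
Answer: WP = (6*z = 27 or vec[v + 3] != 2) and (store(vec, 3*z - 7, 6*z - 14)[1] > -6 or 3*z > 14)


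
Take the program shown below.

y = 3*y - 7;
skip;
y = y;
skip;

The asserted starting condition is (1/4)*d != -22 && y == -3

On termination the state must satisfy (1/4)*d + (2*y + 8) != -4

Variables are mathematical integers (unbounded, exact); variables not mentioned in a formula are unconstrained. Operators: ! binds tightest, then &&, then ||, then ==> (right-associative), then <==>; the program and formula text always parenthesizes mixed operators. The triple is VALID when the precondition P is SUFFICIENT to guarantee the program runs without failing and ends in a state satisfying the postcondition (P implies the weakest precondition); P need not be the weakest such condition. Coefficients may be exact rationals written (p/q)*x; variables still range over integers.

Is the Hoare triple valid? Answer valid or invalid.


Working backward. After the program, the postcondition (1/4)*d + (2*y + 8) != -4 must hold; in canonical form it is (1/4)*d + 2*y != -12.
Before skip: (1/4)*d + 2*y != -12
Before y := y: (1/4)*d + 2*y != -12
Before skip: (1/4)*d + 2*y != -12
Before y := 3*y - 7: (1/4)*d + 6*y != 2
The weakest precondition is (1/4)*d + 6*y != 2.
Check whether (1/4)*d != -22 && y == -3 implies it.
Countermodel: at the initial state d = 80, y = -3, the precondition holds but the weakest precondition fails.
Answer: invalid


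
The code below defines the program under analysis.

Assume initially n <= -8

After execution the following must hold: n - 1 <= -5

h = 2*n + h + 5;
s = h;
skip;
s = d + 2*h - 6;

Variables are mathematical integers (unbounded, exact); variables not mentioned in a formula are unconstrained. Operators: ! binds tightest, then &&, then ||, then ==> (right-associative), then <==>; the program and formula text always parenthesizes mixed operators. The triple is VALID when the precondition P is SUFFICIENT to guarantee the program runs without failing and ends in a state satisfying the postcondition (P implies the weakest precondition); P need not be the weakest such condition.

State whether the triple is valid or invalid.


Working backward. After the program, the postcondition n - 1 <= -5 must hold; in canonical form it is n <= -4.
Before s := d + 2*h - 6: n <= -4
Before skip: n <= -4
Before s := h: n <= -4
Before h := 2*n + h + 5: n <= -4
The weakest precondition is n <= -4.
Check whether n <= -8 implies it.
Every state satisfying the precondition satisfies the weakest precondition: the implication holds.
Answer: valid


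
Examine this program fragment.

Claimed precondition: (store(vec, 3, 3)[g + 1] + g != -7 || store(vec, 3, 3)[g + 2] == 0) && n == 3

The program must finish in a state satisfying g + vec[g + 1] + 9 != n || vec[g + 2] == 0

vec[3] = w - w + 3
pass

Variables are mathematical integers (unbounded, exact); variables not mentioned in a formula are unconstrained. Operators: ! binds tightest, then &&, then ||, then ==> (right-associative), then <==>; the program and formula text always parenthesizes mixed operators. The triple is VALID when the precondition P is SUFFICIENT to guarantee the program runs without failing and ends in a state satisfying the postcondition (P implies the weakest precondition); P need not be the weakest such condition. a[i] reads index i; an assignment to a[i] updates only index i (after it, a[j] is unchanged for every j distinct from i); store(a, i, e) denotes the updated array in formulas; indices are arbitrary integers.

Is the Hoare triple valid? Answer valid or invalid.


Working backward. After the program, the postcondition g + vec[g + 1] + 9 != n || vec[g + 2] == 0 must hold; in canonical form it is vec[g + 1] + g != n - 9 || vec[g + 2] == 0.
Before skip: vec[g + 1] + g != n - 9 || vec[g + 2] == 0
Before vec[3] := w - w + 3: store(vec, 3, 3)[g + 1] + g != n - 9 || store(vec, 3, 3)[g + 2] == 0
The weakest precondition is store(vec, 3, 3)[g + 1] + g != n - 9 || store(vec, 3, 3)[g + 2] == 0.
Check whether (store(vec, 3, 3)[g + 1] + g != -7 || store(vec, 3, 3)[g + 2] == 0) && n == 3 implies it.
Countermodel: at the initial state g = 0, n = 3, vec = {[1] = -6, [2] = 5, [3] = 4, elsewhere 4}, the precondition holds but the weakest precondition fails.
Answer: invalid


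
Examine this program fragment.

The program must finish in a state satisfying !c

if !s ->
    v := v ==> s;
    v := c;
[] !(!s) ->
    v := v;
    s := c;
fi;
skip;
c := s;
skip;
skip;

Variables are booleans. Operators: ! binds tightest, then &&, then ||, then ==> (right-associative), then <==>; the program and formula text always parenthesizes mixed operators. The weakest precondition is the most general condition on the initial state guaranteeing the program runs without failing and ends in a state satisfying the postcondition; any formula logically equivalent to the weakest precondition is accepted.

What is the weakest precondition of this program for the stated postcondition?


Working backward. After the program, !c must hold.
Before skip: !c
Before skip: !c
Before c := s: !s
Before skip: !s
Then branch requires !s; else branch requires !c.
Before the if: s ==> (!c)
Answer: WP = s ==> (!c)


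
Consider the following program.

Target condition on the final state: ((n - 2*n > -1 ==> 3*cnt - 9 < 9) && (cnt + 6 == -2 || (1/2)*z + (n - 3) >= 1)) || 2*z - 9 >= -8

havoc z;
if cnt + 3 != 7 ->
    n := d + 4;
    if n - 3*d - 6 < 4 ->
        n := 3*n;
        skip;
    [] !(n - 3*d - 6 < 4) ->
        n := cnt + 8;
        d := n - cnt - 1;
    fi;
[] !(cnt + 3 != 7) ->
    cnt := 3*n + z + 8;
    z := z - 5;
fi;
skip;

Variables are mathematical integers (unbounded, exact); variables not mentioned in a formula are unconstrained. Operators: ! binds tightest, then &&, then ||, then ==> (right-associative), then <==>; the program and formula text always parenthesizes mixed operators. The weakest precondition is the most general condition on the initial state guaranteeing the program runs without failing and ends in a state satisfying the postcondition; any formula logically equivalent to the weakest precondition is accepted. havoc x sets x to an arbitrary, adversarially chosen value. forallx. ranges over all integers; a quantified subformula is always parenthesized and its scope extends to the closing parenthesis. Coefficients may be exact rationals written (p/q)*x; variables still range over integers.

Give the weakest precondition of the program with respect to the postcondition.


Working backward. After the program, the postcondition ((n - 2*n > -1 ==> 3*cnt - 9 < 9) && (cnt + 6 == -2 || (1/2)*z + (n - 3) >= 1)) || 2*z - 9 >= -8 must hold; in canonical form it is ((n < 1 ==> 3*cnt < 18) && (cnt == -8 || n + (1/2)*z >= 4)) || 2*z >= 1.
Before skip: ((n < 1 ==> 3*cnt < 18) && (cnt == -8 || n + (1/2)*z >= 4)) || 2*z >= 1
Then branch requires (2*d > -6 ==> (((3*d < -11 ==> 3*cnt < 18) && (cnt == -8 || 3*d + (1/2)*z >= -8)) || 2*z >= 1)) && ((!(2*d > -6)) ==> (((cnt < -7 ==> 3*cnt < 18) && (cnt == -8 || cnt + (1/2)*z >= -4)) || 2*z >= 1)); else branch requires ((n < 1 ==> 9*n + 3*z < -6) && (3*n + z == -16 || n + (1/2)*z >= 13/2)) || 2*z >= 11.
Before the if: (cnt != 4 ==> ((2*d > -6 ==> (((3*d < -11 ==> 3*cnt < 18) && (cnt == -8 || 3*d + (1/2)*z >= -8)) || 2*z >= 1)) && ((!(2*d > -6)) ==> (((cnt < -7 ==> 3*cnt < 18) && (cnt == -8 || cnt + (1/2)*z >= -4)) || 2*z >= 1)))) && ((!(cnt != 4)) ==> (((n < 1 ==> 9*n + 3*z < -6) && (3*n + z == -16 || n + (1/2)*z >= 13/2)) || 2*z >= 11))
Before havoc z: forall z_1. ((cnt != 4 ==> ((2*d > -6 ==> (((3*d < -11 ==> 3*cnt < 18) && (cnt == -8 || 3*d + (1/2)*z_1 >= -8)) || 2*z_1 >= 1)) && ((!(2*d > -6)) ==> (((cnt < -7 ==> 3*cnt < 18) && (cnt == -8 || cnt + (1/2)*z_1 >= -4)) || 2*z_1 >= 1)))) && ((!(cnt != 4)) ==> (((n < 1 ==> 9*n + 3*z_1 < -6) && (3*n + z_1 == -16 || n + (1/2)*z_1 >= 13/2)) || 2*z_1 >= 11)))
Answer: WP = forall z_1. ((cnt != 4 ==> ((2*d > -6 ==> (((3*d < -11 ==> 3*cnt < 18) && (cnt == -8 || 3*d + (1/2)*z_1 >= -8)) || 2*z_1 >= 1)) && ((!(2*d > -6)) ==> (((cnt < -7 ==> 3*cnt < 18) && (cnt == -8 || cnt + (1/2)*z_1 >= -4)) || 2*z_1 >= 1)))) && ((!(cnt != 4)) ==> (((n < 1 ==> 9*n + 3*z_1 < -6) && (3*n + z_1 == -16 || n + (1/2)*z_1 >= 13/2)) || 2*z_1 >= 11)))


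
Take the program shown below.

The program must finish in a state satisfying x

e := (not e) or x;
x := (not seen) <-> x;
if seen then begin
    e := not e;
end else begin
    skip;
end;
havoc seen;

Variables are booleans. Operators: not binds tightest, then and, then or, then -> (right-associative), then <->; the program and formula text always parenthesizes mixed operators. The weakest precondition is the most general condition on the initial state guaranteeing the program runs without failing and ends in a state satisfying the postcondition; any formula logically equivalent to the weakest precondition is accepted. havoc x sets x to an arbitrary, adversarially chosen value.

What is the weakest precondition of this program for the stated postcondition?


Working backward. After the program, x must hold.
Before havoc seen: x
Then branch requires x; else branch requires x.
Before the if: (seen -> x) and ((not seen) -> x)
Before x := (not seen) <-> x: (seen -> ((not seen) <-> x)) and ((not seen) -> ((not seen) <-> x))
Before e := (not e) or x: (seen -> ((not seen) <-> x)) and ((not seen) -> ((not seen) <-> x))
Answer: WP = (seen -> ((not seen) <-> x)) and ((not seen) -> ((not seen) <-> x))


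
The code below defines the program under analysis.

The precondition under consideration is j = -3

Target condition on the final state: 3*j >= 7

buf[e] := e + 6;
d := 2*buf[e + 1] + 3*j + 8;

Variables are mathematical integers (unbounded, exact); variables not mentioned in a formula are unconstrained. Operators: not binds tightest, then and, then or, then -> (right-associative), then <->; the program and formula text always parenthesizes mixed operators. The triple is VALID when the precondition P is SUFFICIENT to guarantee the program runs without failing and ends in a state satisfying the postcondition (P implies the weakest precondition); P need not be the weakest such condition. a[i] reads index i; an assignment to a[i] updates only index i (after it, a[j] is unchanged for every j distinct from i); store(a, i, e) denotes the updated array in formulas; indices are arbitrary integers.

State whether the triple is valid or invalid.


Working backward. After the program, 3*j >= 7 must hold.
Before d := 2*buf[e + 1] + 3*j + 8: 3*j >= 7
Before buf[e] := e + 6: 3*j >= 7
The weakest precondition is 3*j >= 7.
Check whether j = -3 implies it.
Countermodel: at the initial state j = -3, the precondition holds but the weakest precondition fails.
Answer: invalid


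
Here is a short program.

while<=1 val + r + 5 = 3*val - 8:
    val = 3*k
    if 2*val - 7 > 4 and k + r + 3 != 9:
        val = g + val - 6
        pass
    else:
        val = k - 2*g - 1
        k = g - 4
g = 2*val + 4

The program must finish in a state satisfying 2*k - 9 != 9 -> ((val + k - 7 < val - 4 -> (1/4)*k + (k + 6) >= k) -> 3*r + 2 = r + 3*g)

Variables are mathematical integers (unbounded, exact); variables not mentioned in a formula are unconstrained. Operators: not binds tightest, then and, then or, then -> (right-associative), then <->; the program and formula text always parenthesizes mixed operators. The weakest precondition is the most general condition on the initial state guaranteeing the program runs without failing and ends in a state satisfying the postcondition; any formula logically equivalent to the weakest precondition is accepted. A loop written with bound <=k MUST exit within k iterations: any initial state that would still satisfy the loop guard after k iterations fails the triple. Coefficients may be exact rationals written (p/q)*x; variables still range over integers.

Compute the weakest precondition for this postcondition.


Working backward. After the program, the postcondition 2*k - 9 != 9 -> ((val + k - 7 < val - 4 -> (1/4)*k + (k + 6) >= k) -> 3*r + 2 = r + 3*g) must hold; in canonical form it is 2*k != 18 -> ((k < 3 -> (1/4)*k >= -6) -> 2*r = 3*g - 2).
Before g := 2*val + 4: 2*k != 18 -> ((k < 3 -> (1/4)*k >= -6) -> 2*r = 6*val + 10)
Before the loop (bound <=1), unroll the exhaustion recursion (WP_0 = exit-now case; WP_j = one more guarded iteration, up to j = 1):
  WP_0: (not (r = 2*val - 13)) and (2*k != 18 -> ((k < 3 -> (1/4)*k >= -6) -> 2*r = 6*val + 10))
  WP_1: (r = 2*val - 13 -> (((6*k > 11 and k + r != 6) -> ((not (r = 2*g + 6*k - 25)) and (2*k != 18 -> ((k < 3 -> (1/4)*k >= -6) -> 2*r = 6*g + 18*k - 26)))) and ((not (6*k > 11 and k + r != 6)) -> ((not (4*g + r = 2*k - 15)) and (2*g != 26 -> ((g < 7 -> (1/4)*g >= -5) -> 12*g + 2*r = 6*k + 4)))))) and ((not (r = 2*val - 13)) -> (2*k != 18 -> ((k < 3 -> (1/4)*k >= -6) -> 2*r = 6*val + 10)))
So before the loop: (r = 2*val - 13 -> (((6*k > 11 and k + r != 6) -> ((not (r = 2*g + 6*k - 25)) and (2*k != 18 -> ((k < 3 -> (1/4)*k >= -6) -> 2*r = 6*g + 18*k - 26)))) and ((not (6*k > 11 and k + r != 6)) -> ((not (4*g + r = 2*k - 15)) and (2*g != 26 -> ((g < 7 -> (1/4)*g >= -5) -> 12*g + 2*r = 6*k + 4)))))) and ((not (r = 2*val - 13)) -> (2*k != 18 -> ((k < 3 -> (1/4)*k >= -6) -> 2*r = 6*val + 10)))
Answer: WP = (r = 2*val - 13 -> (((6*k > 11 and k + r != 6) -> ((not (r = 2*g + 6*k - 25)) and (2*k != 18 -> ((k < 3 -> (1/4)*k >= -6) -> 2*r = 6*g + 18*k - 26)))) and ((not (6*k > 11 and k + r != 6)) -> ((not (4*g + r = 2*k - 15)) and (2*g != 26 -> ((g < 7 -> (1/4)*g >= -5) -> 12*g + 2*r = 6*k + 4)))))) and ((not (r = 2*val - 13)) -> (2*k != 18 -> ((k < 3 -> (1/4)*k >= -6) -> 2*r = 6*val + 10)))


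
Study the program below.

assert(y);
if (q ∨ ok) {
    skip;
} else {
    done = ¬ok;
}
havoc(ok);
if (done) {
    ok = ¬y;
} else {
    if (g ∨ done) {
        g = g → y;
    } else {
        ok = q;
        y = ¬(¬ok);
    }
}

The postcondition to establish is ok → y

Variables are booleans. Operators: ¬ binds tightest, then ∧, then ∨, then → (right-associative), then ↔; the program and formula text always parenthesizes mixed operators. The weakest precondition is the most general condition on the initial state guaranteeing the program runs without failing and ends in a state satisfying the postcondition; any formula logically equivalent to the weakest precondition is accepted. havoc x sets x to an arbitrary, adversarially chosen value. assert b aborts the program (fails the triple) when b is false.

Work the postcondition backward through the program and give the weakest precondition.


Working backward. After the program, ok → y must hold.
Then branch requires (¬y) → y; else branch requires (g ∨ done) → (ok → y).
Before the if: (done → ((¬y) → y)) ∧ ((¬done) → ((g ∨ done) → (ok → y)))
Before havoc ok: (done → ((¬y) → y)) ∧ ((¬done) → ((g ∨ done) → y))
Then branch requires (done → ((¬y) → y)) ∧ ((¬done) → ((g ∨ done) → y)); else branch requires ((¬ok) → ((¬y) → y)) ∧ (ok → ((g ∨ (¬ok)) → y)).
Before the if: ((q ∨ ok) → ((done → ((¬y) → y)) ∧ ((¬done) → ((g ∨ done) → y)))) ∧ ((¬(q ∨ ok)) → (((¬ok) → ((¬y) → y)) ∧ (ok → ((g ∨ (¬ok)) → y))))
Before assert y: y ∧ ((q ∨ ok) → ((done → ((¬y) → y)) ∧ ((¬done) → ((g ∨ done) → y)))) ∧ ((¬(q ∨ ok)) → (((¬ok) → ((¬y) → y)) ∧ (ok → ((g ∨ (¬ok)) → y))))
Answer: WP = y ∧ ((q ∨ ok) → ((done → ((¬y) → y)) ∧ ((¬done) → ((g ∨ done) → y)))) ∧ ((¬(q ∨ ok)) → (((¬ok) → ((¬y) → y)) ∧ (ok → ((g ∨ (¬ok)) → y))))


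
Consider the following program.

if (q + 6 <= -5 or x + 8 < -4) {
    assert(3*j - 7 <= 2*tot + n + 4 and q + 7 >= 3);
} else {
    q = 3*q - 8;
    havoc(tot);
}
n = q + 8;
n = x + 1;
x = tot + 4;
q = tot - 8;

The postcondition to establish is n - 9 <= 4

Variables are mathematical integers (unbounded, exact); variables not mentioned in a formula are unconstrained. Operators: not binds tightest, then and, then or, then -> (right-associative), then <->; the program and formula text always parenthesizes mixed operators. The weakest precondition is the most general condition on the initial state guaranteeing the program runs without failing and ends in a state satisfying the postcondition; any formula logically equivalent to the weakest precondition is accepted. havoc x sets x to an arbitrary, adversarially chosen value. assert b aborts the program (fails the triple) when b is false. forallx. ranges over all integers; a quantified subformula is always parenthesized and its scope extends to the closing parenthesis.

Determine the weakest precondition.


Working backward. After the program, the postcondition n - 9 <= 4 must hold; in canonical form it is n <= 13.
Before q := tot - 8: n <= 13
Before x := tot + 4: n <= 13
Before n := x + 1: x <= 12
Before n := q + 8: x <= 12
Then branch requires 3*j <= n + 2*tot + 11 and q >= -4 and x <= 12; else branch requires x <= 12.
Before the if: ((q <= -11 or x < -12) -> (3*j <= n + 2*tot + 11 and q >= -4 and x <= 12)) and ((not (q <= -11 or x < -12)) -> x <= 12)
Answer: WP = ((q <= -11 or x < -12) -> (3*j <= n + 2*tot + 11 and q >= -4 and x <= 12)) and ((not (q <= -11 or x < -12)) -> x <= 12)


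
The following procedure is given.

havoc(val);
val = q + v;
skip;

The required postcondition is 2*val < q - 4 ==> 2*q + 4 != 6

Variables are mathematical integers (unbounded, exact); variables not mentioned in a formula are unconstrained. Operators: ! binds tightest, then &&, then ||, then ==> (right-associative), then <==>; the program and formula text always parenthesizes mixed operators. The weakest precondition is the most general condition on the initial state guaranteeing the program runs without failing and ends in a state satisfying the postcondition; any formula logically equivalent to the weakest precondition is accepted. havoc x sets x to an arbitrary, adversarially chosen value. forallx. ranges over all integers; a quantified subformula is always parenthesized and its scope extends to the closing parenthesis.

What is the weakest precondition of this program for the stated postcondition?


Working backward. After the program, the postcondition 2*val < q - 4 ==> 2*q + 4 != 6 must hold; in canonical form it is 2*val < q - 4 ==> 2*q != 2.
Before skip: 2*val < q - 4 ==> 2*q != 2
Before val := q + v: q + 2*v < -4 ==> 2*q != 2
Before havoc val: q + 2*v < -4 ==> 2*q != 2
Answer: WP = q + 2*v < -4 ==> 2*q != 2


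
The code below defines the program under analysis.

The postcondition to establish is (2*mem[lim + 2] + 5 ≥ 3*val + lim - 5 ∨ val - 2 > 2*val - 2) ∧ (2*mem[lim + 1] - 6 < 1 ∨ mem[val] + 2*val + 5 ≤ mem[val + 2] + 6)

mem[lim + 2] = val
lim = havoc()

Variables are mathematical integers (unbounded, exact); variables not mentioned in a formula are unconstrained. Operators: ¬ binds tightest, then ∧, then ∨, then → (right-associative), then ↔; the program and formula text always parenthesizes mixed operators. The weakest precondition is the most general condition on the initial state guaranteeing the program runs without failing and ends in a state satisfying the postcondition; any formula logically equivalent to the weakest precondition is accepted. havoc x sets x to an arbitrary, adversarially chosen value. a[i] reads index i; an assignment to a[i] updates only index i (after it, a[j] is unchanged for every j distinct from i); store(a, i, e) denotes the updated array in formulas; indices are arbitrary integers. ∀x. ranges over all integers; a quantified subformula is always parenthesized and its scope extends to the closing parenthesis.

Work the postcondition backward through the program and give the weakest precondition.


Working backward. After the program, the postcondition (2*mem[lim + 2] + 5 ≥ 3*val + lim - 5 ∨ val - 2 > 2*val - 2) ∧ (2*mem[lim + 1] - 6 < 1 ∨ mem[val] + 2*val + 5 ≤ mem[val + 2] + 6) must hold; in canonical form it is (2*mem[lim + 2] ≥ lim + 3*val - 10 ∨ val < 0) ∧ (2*mem[lim + 1] < 7 ∨ mem[val] + 2*val ≤ mem[val + 2] + 1).
Before havoc lim: ∀lim_1. ((2*mem[lim_1 + 2] ≥ lim_1 + 3*val - 10 ∨ val < 0) ∧ (2*mem[lim_1 + 1] < 7 ∨ mem[val] + 2*val ≤ mem[val + 2] + 1))
Before mem[lim + 2] := val: ∀lim_1. ((2*store(mem, lim + 2, val)[lim_1 + 2] ≥ lim_1 + 3*val - 10 ∨ val < 0) ∧ (2*store(mem, lim + 2, val)[lim_1 + 1] < 7 ∨ store(mem, lim + 2, val)[val] + 2*val ≤ store(mem, lim + 2, val)[val + 2] + 1))
Answer: WP = ∀lim_1. ((2*store(mem, lim + 2, val)[lim_1 + 2] ≥ lim_1 + 3*val - 10 ∨ val < 0) ∧ (2*store(mem, lim + 2, val)[lim_1 + 1] < 7 ∨ store(mem, lim + 2, val)[val] + 2*val ≤ store(mem, lim + 2, val)[val + 2] + 1))


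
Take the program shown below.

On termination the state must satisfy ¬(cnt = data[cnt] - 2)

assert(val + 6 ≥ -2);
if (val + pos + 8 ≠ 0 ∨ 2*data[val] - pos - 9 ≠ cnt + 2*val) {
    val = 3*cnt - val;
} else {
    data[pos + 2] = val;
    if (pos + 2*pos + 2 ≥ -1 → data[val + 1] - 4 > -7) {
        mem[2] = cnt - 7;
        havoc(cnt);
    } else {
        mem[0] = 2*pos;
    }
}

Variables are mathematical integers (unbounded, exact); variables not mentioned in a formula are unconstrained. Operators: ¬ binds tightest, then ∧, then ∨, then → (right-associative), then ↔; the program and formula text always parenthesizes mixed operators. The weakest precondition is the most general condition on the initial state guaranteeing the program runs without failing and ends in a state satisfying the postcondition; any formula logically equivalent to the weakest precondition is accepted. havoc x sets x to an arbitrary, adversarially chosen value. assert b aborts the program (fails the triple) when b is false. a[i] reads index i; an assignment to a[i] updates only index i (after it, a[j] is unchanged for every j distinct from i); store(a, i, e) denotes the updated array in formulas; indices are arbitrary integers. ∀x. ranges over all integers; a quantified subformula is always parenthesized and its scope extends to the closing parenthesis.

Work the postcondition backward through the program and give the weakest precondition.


Working backward. After the program, ¬(cnt = data[cnt] - 2) must hold.
Then branch requires ¬(cnt = data[cnt] - 2); else branch requires ((3*pos ≥ -3 → store(data, pos + 2, val)[val + 1] > -3) → (∀cnt_1. (¬(cnt_1 = store(data, pos + 2, val)[cnt_1] - 2)))) ∧ ((¬(3*pos ≥ -3 → store(data, pos + 2, val)[val + 1] > -3)) → (¬(cnt = store(data, pos + 2, val)[cnt] - 2))).
Before the if: ((pos + val ≠ -8 ∨ 2*data[val] ≠ cnt + pos + 2*val + 9) → (¬(cnt = data[cnt] - 2))) ∧ ((¬(pos + val ≠ -8 ∨ 2*data[val] ≠ cnt + pos + 2*val + 9)) → (((3*pos ≥ -3 → store(data, pos + 2, val)[val + 1] > -3) → (∀cnt_1. (¬(cnt_1 = store(data, pos + 2, val)[cnt_1] - 2)))) ∧ ((¬(3*pos ≥ -3 → store(data, pos + 2, val)[val + 1] > -3)) → (¬(cnt = store(data, pos + 2, val)[cnt] - 2)))))
Before assert val + 6 ≥ -2: val ≥ -8 ∧ ((pos + val ≠ -8 ∨ 2*data[val] ≠ cnt + pos + 2*val + 9) → (¬(cnt = data[cnt] - 2))) ∧ ((¬(pos + val ≠ -8 ∨ 2*data[val] ≠ cnt + pos + 2*val + 9)) → (((3*pos ≥ -3 → store(data, pos + 2, val)[val + 1] > -3) → (∀cnt_1. (¬(cnt_1 = store(data, pos + 2, val)[cnt_1] - 2)))) ∧ ((¬(3*pos ≥ -3 → store(data, pos + 2, val)[val + 1] > -3)) → (¬(cnt = store(data, pos + 2, val)[cnt] - 2)))))
Answer: WP = val ≥ -8 ∧ ((pos + val ≠ -8 ∨ 2*data[val] ≠ cnt + pos + 2*val + 9) → (¬(cnt = data[cnt] - 2))) ∧ ((¬(pos + val ≠ -8 ∨ 2*data[val] ≠ cnt + pos + 2*val + 9)) → (((3*pos ≥ -3 → store(data, pos + 2, val)[val + 1] > -3) → (∀cnt_1. (¬(cnt_1 = store(data, pos + 2, val)[cnt_1] - 2)))) ∧ ((¬(3*pos ≥ -3 → store(data, pos + 2, val)[val + 1] > -3)) → (¬(cnt = store(data, pos + 2, val)[cnt] - 2)))))


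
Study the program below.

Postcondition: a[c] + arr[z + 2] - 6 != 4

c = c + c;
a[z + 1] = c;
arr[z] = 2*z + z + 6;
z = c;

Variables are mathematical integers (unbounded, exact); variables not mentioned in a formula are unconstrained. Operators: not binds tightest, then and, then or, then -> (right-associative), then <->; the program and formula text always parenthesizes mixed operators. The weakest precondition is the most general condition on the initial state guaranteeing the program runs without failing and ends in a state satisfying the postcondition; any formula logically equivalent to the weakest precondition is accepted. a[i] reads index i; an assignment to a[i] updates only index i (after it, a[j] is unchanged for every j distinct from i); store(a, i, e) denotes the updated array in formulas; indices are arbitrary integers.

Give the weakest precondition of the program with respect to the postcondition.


Working backward. After the program, the postcondition a[c] + arr[z + 2] - 6 != 4 must hold; in canonical form it is a[c] + arr[z + 2] != 10.
Before z := c: a[c] + arr[c + 2] != 10
Before arr[z] := 2*z + z + 6: a[c] + store(arr, z, 3*z + 6)[c + 2] != 10
Before a[z + 1] := c: store(a, z + 1, c)[c] + store(arr, z, 3*z + 6)[c + 2] != 10
Before c := c + c: store(a, z + 1, 2*c)[2*c] + store(arr, z, 3*z + 6)[2*c + 2] != 10
Answer: WP = store(a, z + 1, 2*c)[2*c] + store(arr, z, 3*z + 6)[2*c + 2] != 10
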